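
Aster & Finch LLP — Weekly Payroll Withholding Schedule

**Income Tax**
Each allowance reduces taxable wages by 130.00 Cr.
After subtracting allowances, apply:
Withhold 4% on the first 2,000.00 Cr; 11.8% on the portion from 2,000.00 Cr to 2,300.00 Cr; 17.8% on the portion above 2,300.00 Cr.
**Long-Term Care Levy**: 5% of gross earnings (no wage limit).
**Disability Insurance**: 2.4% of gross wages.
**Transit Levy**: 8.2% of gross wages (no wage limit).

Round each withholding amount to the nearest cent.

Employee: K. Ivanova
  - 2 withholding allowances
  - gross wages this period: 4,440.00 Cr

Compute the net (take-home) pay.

3,297.32 Cr

Income Tax: taxable = 4,440.00 Cr − 2×130.00 Cr = 4,180.00 Cr
  115.40 Cr + 17.8% × (4,180.00 Cr − 2,300.00 Cr) = 115.40 Cr + 17.8% × 1,880.00 Cr = 450.04 Cr
Long-Term Care Levy: 5% × 4,440.00 Cr = 222.00 Cr
Disability Insurance: 2.4% × 4,440.00 Cr = 106.56 Cr
Transit Levy: 8.2% × 4,440.00 Cr = 364.08 Cr
Total withheld: 450.04 Cr + 222.00 Cr + 106.56 Cr + 364.08 Cr = 1,142.68 Cr
Net pay: 4,440.00 Cr − 1,142.68 Cr = 3,297.32 Cr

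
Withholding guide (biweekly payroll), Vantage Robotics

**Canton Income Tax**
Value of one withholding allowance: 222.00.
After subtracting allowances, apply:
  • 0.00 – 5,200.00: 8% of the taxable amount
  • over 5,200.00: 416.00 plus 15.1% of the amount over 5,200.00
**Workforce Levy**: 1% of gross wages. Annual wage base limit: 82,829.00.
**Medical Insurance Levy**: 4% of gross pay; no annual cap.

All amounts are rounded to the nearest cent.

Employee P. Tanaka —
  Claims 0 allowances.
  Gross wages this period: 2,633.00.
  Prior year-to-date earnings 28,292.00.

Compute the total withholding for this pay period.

Canton Income Tax: taxable = 2,633.00
  8% × 2,633.00 = 210.64
Workforce Levy: 1% × 2,633.00 = 26.33
Medical Insurance Levy: 4% × 2,633.00 = 105.32
Total: 210.64 + 26.33 + 105.32 = 342.29

342.29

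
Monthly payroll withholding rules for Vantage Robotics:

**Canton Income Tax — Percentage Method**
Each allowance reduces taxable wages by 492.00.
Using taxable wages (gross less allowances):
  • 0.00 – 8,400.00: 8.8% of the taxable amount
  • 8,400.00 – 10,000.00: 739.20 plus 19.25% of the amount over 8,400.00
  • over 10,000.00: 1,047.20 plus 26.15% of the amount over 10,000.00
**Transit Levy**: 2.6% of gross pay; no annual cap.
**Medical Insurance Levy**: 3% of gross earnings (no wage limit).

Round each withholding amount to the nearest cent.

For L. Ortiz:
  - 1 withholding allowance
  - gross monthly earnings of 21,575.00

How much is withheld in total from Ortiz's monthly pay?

5,153.60

Canton Income Tax: taxable = 21,575.00 − 1×492.00 = 21,083.00
  1,047.20 + 26.15% × (21,083.00 − 10,000.00) = 1,047.20 + 26.15% × 11,083.00 = 3,945.40
Transit Levy: 2.6% × 21,575.00 = 560.95
Medical Insurance Levy: 3% × 21,575.00 = 647.25
Total: 3,945.40 + 560.95 + 647.25 = 5,153.60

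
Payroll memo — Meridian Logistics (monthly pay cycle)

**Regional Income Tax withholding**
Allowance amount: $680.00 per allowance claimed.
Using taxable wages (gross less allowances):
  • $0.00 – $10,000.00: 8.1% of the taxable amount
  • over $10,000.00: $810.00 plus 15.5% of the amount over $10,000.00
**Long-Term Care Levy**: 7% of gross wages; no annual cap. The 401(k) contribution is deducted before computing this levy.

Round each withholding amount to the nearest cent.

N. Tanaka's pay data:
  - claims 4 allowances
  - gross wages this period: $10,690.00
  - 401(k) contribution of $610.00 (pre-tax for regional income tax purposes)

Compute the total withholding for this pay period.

$1,301.76

Regional Income Tax: taxable = $10,690.00 − $610.00 − 4×$680.00 = $7,360.00
  8.1% × $7,360.00 = $596.16
Long-Term Care Levy: 7% × $10,080.00 = $705.60
Total: $596.16 + $705.60 = $1,301.76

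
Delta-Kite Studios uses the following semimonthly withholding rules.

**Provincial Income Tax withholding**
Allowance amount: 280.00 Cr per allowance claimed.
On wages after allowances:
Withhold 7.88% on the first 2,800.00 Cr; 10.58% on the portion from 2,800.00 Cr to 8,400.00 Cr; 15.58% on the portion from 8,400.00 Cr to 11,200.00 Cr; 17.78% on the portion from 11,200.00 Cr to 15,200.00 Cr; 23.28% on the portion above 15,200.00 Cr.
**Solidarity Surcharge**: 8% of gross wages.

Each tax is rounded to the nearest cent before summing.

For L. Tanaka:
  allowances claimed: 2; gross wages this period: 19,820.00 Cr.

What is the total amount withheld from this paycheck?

4,491.33 Cr

Provincial Income Tax: taxable = 19,820.00 Cr − 2×280.00 Cr = 19,260.00 Cr
  1,960.56 Cr + 23.28% × (19,260.00 Cr − 15,200.00 Cr) = 1,960.56 Cr + 23.28% × 4,060.00 Cr = 2,905.73 Cr
Solidarity Surcharge: 8% × 19,820.00 Cr = 1,585.60 Cr
Total: 2,905.73 Cr + 1,585.60 Cr = 4,491.33 Cr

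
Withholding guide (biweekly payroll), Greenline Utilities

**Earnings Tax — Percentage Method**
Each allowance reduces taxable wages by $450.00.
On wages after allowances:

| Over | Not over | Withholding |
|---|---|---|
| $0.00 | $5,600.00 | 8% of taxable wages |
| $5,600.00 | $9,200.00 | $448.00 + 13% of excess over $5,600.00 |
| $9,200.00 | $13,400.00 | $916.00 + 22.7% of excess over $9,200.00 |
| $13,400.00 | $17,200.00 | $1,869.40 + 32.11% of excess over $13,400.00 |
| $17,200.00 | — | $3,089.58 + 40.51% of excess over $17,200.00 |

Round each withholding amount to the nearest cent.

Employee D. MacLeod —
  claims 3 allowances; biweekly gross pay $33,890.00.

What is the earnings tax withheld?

$9,303.81

Earnings Tax: taxable = $33,890.00 − 3×$450.00 = $32,540.00
  $3,089.58 + 40.51% × ($32,540.00 − $17,200.00) = $3,089.58 + 40.51% × $15,340.00 = $9,303.81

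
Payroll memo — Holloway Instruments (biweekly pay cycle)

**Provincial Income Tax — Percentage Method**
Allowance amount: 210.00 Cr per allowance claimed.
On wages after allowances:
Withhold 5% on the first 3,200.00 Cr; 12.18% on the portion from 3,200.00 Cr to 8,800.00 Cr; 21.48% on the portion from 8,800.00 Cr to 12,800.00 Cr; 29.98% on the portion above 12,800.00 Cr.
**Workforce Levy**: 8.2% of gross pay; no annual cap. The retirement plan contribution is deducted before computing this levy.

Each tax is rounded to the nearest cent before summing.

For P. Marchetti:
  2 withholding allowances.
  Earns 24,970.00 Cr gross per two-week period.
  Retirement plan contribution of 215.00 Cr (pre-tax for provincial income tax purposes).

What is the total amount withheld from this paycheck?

7,189.38 Cr

Provincial Income Tax: taxable = 24,970.00 Cr − 215.00 Cr − 2×210.00 Cr = 24,335.00 Cr
  1,701.28 Cr + 29.98% × (24,335.00 Cr − 12,800.00 Cr) = 1,701.28 Cr + 29.98% × 11,535.00 Cr = 5,159.47 Cr
Workforce Levy: 8.2% × 24,755.00 Cr = 2,029.91 Cr
Total: 5,159.47 Cr + 2,029.91 Cr = 7,189.38 Cr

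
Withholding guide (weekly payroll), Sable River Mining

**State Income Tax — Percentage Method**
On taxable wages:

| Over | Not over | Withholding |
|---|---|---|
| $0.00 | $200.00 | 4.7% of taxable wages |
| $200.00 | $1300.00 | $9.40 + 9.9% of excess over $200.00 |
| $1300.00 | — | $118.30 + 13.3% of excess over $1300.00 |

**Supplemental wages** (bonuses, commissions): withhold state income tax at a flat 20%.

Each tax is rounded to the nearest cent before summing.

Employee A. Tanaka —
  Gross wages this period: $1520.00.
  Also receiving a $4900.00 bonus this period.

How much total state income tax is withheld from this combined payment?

$1127.56

State Income Tax: taxable = $1520.00
  $118.30 + 13.3% × ($1520.00 − $1300.00) = $118.30 + 13.3% × $220.00 = $147.56
Supplemental (20% flat on bonus): 20% × $4900.00 = $980.00
Total state income tax: $147.56 + $980.00 = $1127.56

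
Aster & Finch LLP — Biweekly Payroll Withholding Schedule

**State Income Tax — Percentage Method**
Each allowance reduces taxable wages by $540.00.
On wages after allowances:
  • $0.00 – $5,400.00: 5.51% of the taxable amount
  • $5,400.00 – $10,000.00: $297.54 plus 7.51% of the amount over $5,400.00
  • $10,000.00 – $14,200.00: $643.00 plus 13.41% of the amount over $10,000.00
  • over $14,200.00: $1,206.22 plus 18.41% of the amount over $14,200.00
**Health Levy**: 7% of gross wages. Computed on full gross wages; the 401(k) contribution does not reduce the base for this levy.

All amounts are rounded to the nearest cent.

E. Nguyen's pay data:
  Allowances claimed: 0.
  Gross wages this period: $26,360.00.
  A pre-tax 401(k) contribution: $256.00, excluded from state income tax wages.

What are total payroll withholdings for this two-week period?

$5,242.95

State Income Tax: taxable = $26,360.00 − $256.00 = $26,104.00
  $1,206.22 + 18.41% × ($26,104.00 − $14,200.00) = $1,206.22 + 18.41% × $11,904.00 = $3,397.75
Health Levy: 7% × $26,360.00 = $1,845.20
Total: $3,397.75 + $1,845.20 = $5,242.95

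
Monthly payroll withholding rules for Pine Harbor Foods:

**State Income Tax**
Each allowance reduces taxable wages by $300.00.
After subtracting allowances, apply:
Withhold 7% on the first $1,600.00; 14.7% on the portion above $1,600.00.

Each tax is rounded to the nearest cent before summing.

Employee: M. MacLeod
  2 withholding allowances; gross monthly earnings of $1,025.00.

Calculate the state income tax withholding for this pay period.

State Income Tax: taxable = $1,025.00 − 2×$300.00 = $425.00
  7% × $425.00 = $29.75

$29.75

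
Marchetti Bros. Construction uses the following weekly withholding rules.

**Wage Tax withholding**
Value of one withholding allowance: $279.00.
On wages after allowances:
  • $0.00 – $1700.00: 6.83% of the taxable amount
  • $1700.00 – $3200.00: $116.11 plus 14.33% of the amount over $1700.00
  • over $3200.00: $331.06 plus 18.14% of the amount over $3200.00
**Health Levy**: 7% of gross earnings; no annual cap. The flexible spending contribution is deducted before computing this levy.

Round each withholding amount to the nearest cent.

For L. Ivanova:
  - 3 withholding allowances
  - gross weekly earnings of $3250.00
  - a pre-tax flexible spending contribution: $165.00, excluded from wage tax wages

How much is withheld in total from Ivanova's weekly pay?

$410.59

Wage Tax: taxable = $3250.00 − $165.00 − 3×$279.00 = $2248.00
  $116.11 + 14.33% × ($2248.00 − $1700.00) = $116.11 + 14.33% × $548.00 = $194.64
Health Levy: 7% × $3085.00 = $215.95
Total: $194.64 + $215.95 = $410.59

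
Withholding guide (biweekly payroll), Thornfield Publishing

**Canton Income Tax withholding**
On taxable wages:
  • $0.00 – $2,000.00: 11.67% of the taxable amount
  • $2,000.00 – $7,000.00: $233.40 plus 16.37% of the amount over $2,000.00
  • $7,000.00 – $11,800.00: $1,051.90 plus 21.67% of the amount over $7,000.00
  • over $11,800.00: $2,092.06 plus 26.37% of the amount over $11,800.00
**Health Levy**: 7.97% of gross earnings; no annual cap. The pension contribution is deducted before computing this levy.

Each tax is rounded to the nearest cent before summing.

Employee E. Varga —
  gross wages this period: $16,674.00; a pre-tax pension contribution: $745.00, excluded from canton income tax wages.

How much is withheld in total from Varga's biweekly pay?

$4,450.42

Canton Income Tax: taxable = $16,674.00 − $745.00 = $15,929.00
  $2,092.06 + 26.37% × ($15,929.00 − $11,800.00) = $2,092.06 + 26.37% × $4,129.00 = $3,180.88
Health Levy: 7.97% × $15,929.00 = $1,269.54
Total: $3,180.88 + $1,269.54 = $4,450.42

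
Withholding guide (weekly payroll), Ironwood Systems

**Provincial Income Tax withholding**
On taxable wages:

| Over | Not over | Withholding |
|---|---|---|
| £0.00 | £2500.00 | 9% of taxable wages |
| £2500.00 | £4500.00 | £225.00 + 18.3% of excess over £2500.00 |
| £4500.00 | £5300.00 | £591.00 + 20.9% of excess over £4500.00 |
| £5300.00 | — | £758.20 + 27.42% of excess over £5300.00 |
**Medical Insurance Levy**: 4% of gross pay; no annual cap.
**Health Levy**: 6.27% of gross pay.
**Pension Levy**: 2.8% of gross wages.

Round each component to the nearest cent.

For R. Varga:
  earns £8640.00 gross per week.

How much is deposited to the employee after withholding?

Provincial Income Tax: taxable = £8640.00
  £758.20 + 27.42% × (£8640.00 − £5300.00) = £758.20 + 27.42% × £3340.00 = £1674.03
Medical Insurance Levy: 4% × £8640.00 = £345.60
Health Levy: 6.27% × £8640.00 = £541.73
Pension Levy: 2.8% × £8640.00 = £241.92
Total withheld: £1674.03 + £345.60 + £541.73 + £241.92 = £2803.28
Net pay: £8640.00 − £2803.28 = £5836.72

£5836.72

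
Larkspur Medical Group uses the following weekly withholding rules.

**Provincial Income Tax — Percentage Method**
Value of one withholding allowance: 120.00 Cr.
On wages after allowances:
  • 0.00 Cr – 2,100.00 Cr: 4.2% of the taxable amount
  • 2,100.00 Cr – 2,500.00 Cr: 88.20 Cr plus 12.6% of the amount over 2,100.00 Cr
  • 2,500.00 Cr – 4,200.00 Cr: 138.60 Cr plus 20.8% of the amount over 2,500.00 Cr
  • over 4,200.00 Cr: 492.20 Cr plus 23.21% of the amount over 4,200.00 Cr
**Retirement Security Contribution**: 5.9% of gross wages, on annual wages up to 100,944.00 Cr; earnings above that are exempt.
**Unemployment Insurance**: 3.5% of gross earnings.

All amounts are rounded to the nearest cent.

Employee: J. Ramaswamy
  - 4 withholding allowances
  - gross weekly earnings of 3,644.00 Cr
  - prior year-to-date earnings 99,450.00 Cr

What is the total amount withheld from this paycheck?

492.40 Cr

Provincial Income Tax: taxable = 3,644.00 Cr − 4×120.00 Cr = 3,164.00 Cr
  138.60 Cr + 20.8% × (3,164.00 Cr − 2,500.00 Cr) = 138.60 Cr + 20.8% × 664.00 Cr = 276.71 Cr
Retirement Security Contribution: cap 100,944.00 Cr − YTD 99,450.00 Cr = 1,494.00 Cr subject; 5.9% × 1,494.00 Cr = 88.15 Cr
Unemployment Insurance: 3.5% × 3,644.00 Cr = 127.54 Cr
Total: 276.71 Cr + 88.15 Cr + 127.54 Cr = 492.40 Cr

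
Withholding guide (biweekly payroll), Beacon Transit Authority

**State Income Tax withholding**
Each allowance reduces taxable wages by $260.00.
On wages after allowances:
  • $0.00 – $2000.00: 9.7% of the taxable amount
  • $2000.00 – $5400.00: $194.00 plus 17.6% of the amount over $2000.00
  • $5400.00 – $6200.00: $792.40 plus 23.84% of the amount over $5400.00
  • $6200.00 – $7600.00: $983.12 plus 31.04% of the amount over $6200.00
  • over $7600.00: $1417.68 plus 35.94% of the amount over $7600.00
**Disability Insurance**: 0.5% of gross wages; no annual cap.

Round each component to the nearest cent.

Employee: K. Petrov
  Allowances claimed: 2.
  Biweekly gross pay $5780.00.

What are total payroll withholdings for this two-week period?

State Income Tax: taxable = $5780.00 − 2×$260.00 = $5260.00
  $194.00 + 17.6% × ($5260.00 − $2000.00) = $194.00 + 17.6% × $3260.00 = $767.76
Disability Insurance: 0.5% × $5780.00 = $28.90
Total: $767.76 + $28.90 = $796.66

$796.66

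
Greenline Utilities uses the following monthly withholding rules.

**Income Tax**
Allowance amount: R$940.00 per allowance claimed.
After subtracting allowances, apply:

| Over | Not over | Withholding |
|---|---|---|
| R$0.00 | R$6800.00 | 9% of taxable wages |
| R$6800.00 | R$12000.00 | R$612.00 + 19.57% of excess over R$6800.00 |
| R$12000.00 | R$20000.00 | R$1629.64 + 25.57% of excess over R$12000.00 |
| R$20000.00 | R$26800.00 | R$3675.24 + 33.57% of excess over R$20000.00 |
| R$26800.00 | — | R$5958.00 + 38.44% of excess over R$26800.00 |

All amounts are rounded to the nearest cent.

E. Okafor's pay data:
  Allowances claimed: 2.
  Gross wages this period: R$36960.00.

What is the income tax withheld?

Income Tax: taxable = R$36960.00 − 2×R$940.00 = R$35080.00
  R$5958.00 + 38.44% × (R$35080.00 − R$26800.00) = R$5958.00 + 38.44% × R$8280.00 = R$9140.83

R$9140.83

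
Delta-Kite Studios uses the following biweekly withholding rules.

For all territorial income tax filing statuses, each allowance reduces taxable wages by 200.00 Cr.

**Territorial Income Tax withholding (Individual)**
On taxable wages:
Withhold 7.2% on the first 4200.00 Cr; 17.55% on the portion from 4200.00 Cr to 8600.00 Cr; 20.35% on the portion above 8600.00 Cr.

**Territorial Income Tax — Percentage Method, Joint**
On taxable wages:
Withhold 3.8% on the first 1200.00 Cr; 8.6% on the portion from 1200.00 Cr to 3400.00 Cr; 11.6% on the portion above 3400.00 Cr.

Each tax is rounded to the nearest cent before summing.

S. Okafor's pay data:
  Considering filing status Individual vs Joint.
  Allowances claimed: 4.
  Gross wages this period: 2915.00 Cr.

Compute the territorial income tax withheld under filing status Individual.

152.28 Cr

Territorial Income Tax (Individual): taxable = 2915.00 Cr − 4×200.00 Cr = 2115.00 Cr
  7.2% × 2115.00 Cr = 152.28 Cr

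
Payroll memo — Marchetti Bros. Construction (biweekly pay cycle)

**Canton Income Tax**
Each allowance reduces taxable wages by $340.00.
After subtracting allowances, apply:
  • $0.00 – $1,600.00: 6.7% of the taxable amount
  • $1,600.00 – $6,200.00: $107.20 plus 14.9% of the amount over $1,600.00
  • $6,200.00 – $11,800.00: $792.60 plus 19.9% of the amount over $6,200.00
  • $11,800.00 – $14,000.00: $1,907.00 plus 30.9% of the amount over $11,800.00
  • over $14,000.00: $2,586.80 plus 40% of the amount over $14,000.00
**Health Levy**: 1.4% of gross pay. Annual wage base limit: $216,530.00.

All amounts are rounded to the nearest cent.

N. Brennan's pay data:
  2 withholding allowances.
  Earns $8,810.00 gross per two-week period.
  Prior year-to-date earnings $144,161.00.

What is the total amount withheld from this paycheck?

$1,300.01

Canton Income Tax: taxable = $8,810.00 − 2×$340.00 = $8,130.00
  $792.60 + 19.9% × ($8,130.00 − $6,200.00) = $792.60 + 19.9% × $1,930.00 = $1,176.67
Health Levy: 1.4% × $8,810.00 = $123.34
Total: $1,176.67 + $123.34 = $1,300.01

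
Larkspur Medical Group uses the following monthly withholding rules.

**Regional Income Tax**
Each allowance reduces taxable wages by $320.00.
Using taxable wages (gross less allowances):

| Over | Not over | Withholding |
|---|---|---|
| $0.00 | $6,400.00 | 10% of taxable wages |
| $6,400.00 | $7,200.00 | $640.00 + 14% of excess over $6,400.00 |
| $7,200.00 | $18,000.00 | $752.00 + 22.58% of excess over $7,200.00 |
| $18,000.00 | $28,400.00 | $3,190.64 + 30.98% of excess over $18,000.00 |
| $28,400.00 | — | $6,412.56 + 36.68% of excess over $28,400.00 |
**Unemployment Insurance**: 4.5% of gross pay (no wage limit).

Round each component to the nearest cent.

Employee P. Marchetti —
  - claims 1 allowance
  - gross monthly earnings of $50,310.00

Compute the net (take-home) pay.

Regional Income Tax: taxable = $50,310.00 − 1×$320.00 = $49,990.00
  $6,412.56 + 36.68% × ($49,990.00 − $28,400.00) = $6,412.56 + 36.68% × $21,590.00 = $14,331.77
Unemployment Insurance: 4.5% × $50,310.00 = $2,263.95
Total withheld: $14,331.77 + $2,263.95 = $16,595.72
Net pay: $50,310.00 − $16,595.72 = $33,714.28

$33,714.28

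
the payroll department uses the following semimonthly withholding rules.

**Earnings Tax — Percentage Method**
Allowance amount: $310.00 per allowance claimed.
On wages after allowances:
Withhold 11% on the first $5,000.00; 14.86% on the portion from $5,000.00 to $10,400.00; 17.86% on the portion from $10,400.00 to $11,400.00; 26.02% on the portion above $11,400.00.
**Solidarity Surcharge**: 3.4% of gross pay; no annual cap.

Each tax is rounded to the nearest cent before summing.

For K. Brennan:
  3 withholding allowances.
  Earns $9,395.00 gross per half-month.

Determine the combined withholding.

$1,384.33

Earnings Tax: taxable = $9,395.00 − 3×$310.00 = $8,465.00
  $550.00 + 14.86% × ($8,465.00 − $5,000.00) = $550.00 + 14.86% × $3,465.00 = $1,064.90
Solidarity Surcharge: 3.4% × $9,395.00 = $319.43
Total: $1,064.90 + $319.43 = $1,384.33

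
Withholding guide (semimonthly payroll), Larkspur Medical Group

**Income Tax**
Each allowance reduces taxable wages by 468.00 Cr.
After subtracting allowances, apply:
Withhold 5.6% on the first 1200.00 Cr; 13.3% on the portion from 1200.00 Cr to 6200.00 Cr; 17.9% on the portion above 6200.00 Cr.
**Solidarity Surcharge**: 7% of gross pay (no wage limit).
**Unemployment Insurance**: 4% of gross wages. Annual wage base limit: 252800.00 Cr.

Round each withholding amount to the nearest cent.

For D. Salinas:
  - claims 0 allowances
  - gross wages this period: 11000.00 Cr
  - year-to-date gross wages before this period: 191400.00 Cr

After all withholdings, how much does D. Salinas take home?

8198.60 Cr

Income Tax: taxable = 11000.00 Cr
  732.20 Cr + 17.9% × (11000.00 Cr − 6200.00 Cr) = 732.20 Cr + 17.9% × 4800.00 Cr = 1591.40 Cr
Solidarity Surcharge: 7% × 11000.00 Cr = 770.00 Cr
Unemployment Insurance: 4% × 11000.00 Cr = 440.00 Cr
Total withheld: 1591.40 Cr + 770.00 Cr + 440.00 Cr = 2801.40 Cr
Net pay: 11000.00 Cr − 2801.40 Cr = 8198.60 Cr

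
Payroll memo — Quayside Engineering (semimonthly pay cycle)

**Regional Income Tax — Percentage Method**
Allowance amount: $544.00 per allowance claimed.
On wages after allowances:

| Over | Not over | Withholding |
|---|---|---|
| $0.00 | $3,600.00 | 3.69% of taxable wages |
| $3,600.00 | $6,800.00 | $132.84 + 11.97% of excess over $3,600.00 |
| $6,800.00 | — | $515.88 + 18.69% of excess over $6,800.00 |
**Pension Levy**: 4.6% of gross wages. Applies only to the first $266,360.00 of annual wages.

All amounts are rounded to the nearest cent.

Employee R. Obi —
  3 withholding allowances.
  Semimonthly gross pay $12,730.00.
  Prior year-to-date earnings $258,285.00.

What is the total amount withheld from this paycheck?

$1,690.63

Regional Income Tax: taxable = $12,730.00 − 3×$544.00 = $11,098.00
  $515.88 + 18.69% × ($11,098.00 − $6,800.00) = $515.88 + 18.69% × $4,298.00 = $1,319.18
Pension Levy: cap $266,360.00 − YTD $258,285.00 = $8,075.00 subject; 4.6% × $8,075.00 = $371.45
Total: $1,319.18 + $371.45 = $1,690.63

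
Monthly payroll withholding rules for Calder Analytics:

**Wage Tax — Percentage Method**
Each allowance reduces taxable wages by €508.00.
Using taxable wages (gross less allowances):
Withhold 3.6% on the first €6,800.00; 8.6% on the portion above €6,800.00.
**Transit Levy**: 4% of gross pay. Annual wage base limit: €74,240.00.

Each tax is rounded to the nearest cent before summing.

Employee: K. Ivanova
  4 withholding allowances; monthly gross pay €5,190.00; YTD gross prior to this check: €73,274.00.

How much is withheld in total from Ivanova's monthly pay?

€152.33

Wage Tax: taxable = €5,190.00 − 4×€508.00 = €3,158.00
  3.6% × €3,158.00 = €113.69
Transit Levy: cap €74,240.00 − YTD €73,274.00 = €966.00 subject; 4% × €966.00 = €38.64
Total: €113.69 + €38.64 = €152.33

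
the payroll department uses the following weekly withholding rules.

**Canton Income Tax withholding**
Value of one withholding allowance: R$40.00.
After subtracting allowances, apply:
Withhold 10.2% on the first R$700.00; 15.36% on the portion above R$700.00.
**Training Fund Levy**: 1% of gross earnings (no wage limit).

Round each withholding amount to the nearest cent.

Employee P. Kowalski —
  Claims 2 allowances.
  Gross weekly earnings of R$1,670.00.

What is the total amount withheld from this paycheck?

R$224.80

Canton Income Tax: taxable = R$1,670.00 − 2×R$40.00 = R$1,590.00
  R$71.40 + 15.36% × (R$1,590.00 − R$700.00) = R$71.40 + 15.36% × R$890.00 = R$208.10
Training Fund Levy: 1% × R$1,670.00 = R$16.70
Total: R$208.10 + R$16.70 = R$224.80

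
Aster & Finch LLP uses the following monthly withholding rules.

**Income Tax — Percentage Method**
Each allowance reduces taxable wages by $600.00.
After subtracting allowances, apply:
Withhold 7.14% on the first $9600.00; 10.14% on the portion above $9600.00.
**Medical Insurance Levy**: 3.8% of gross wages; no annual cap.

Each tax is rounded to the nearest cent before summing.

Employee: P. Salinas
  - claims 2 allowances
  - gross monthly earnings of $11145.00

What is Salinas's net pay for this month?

$10001.07

Income Tax: taxable = $11145.00 − 2×$600.00 = $9945.00
  $685.44 + 10.14% × ($9945.00 − $9600.00) = $685.44 + 10.14% × $345.00 = $720.42
Medical Insurance Levy: 3.8% × $11145.00 = $423.51
Total withheld: $720.42 + $423.51 = $1143.93
Net pay: $11145.00 − $1143.93 = $10001.07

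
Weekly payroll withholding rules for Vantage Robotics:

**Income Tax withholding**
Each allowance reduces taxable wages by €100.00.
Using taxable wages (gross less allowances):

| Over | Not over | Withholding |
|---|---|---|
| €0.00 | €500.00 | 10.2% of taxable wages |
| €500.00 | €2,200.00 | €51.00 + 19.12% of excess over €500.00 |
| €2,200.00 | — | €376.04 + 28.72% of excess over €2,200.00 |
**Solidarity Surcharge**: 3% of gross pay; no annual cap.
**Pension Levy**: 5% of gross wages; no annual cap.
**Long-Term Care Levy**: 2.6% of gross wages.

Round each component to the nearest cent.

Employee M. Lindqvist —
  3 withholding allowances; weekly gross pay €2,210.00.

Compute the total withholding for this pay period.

€554.85

Income Tax: taxable = €2,210.00 − 3×€100.00 = €1,910.00
  €51.00 + 19.12% × (€1,910.00 − €500.00) = €51.00 + 19.12% × €1,410.00 = €320.59
Solidarity Surcharge: 3% × €2,210.00 = €66.30
Pension Levy: 5% × €2,210.00 = €110.50
Long-Term Care Levy: 2.6% × €2,210.00 = €57.46
Total: €320.59 + €66.30 + €110.50 + €57.46 = €554.85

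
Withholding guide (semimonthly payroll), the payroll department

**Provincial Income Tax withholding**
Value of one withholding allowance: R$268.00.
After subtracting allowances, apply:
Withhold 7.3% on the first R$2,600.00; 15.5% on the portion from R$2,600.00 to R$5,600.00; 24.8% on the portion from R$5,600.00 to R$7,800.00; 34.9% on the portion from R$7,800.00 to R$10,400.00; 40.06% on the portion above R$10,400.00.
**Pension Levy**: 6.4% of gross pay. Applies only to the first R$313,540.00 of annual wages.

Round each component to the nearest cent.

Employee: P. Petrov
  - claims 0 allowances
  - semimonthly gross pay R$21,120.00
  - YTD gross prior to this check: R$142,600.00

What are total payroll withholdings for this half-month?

Provincial Income Tax: taxable = R$21,120.00
  R$2,107.80 + 40.06% × (R$21,120.00 − R$10,400.00) = R$2,107.80 + 40.06% × R$10,720.00 = R$6,402.23
Pension Levy: 6.4% × R$21,120.00 = R$1,351.68
Total: R$6,402.23 + R$1,351.68 = R$7,753.91

R$7,753.91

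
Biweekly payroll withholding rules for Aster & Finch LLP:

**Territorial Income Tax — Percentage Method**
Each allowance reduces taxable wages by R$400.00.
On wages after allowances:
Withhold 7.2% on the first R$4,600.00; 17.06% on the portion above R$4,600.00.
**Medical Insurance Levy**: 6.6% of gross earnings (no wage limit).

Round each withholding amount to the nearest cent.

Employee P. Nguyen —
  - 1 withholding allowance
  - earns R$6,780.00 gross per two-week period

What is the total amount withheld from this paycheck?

Territorial Income Tax: taxable = R$6,780.00 − 1×R$400.00 = R$6,380.00
  R$331.20 + 17.06% × (R$6,380.00 − R$4,600.00) = R$331.20 + 17.06% × R$1,780.00 = R$634.87
Medical Insurance Levy: 6.6% × R$6,780.00 = R$447.48
Total: R$634.87 + R$447.48 = R$1,082.35

R$1,082.35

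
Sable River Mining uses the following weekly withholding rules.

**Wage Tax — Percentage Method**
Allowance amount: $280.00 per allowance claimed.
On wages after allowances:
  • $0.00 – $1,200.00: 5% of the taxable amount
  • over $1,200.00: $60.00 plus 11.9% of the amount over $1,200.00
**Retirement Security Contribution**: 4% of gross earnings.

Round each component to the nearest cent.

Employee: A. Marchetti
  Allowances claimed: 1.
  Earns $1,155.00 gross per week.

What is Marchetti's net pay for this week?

Wage Tax: taxable = $1,155.00 − 1×$280.00 = $875.00
  5% × $875.00 = $43.75
Retirement Security Contribution: 4% × $1,155.00 = $46.20
Total withheld: $43.75 + $46.20 = $89.95
Net pay: $1,155.00 − $89.95 = $1,065.05

$1,065.05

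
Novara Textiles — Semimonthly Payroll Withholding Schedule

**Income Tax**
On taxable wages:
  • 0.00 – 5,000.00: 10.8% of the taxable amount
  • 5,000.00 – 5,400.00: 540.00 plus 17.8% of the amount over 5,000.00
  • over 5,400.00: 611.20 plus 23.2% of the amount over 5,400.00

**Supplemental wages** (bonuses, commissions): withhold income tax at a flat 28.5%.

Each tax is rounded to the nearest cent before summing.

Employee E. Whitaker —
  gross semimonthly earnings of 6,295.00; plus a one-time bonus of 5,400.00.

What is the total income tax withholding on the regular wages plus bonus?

2,357.84

Income Tax: taxable = 6,295.00
  611.20 + 23.2% × (6,295.00 − 5,400.00) = 611.20 + 23.2% × 895.00 = 818.84
Supplemental (28.5% flat on bonus): 28.5% × 5,400.00 = 1,539.00
Total income tax: 818.84 + 1,539.00 = 2,357.84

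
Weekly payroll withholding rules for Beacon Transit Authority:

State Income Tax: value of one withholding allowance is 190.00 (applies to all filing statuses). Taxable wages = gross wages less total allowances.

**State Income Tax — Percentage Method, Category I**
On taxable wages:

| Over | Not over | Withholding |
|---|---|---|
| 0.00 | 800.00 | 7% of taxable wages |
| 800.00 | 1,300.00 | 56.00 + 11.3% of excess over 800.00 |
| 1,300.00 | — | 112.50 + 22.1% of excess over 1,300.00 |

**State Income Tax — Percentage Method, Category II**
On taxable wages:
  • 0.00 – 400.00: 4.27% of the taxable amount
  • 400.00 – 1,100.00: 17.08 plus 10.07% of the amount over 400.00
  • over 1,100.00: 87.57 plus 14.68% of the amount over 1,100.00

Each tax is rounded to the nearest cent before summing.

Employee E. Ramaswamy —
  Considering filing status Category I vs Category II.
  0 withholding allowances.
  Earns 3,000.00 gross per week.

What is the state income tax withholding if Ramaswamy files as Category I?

488.20

State Income Tax (Category I): taxable = 3,000.00
  112.50 + 22.1% × (3,000.00 − 1,300.00) = 112.50 + 22.1% × 1,700.00 = 488.20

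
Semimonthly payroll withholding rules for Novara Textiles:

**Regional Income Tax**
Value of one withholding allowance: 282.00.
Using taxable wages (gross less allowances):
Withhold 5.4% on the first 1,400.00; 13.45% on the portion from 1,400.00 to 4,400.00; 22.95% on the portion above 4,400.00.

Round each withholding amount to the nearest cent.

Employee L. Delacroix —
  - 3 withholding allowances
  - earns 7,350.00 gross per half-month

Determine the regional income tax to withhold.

Regional Income Tax: taxable = 7,350.00 − 3×282.00 = 6,504.00
  479.10 + 22.95% × (6,504.00 − 4,400.00) = 479.10 + 22.95% × 2,104.00 = 961.97

961.97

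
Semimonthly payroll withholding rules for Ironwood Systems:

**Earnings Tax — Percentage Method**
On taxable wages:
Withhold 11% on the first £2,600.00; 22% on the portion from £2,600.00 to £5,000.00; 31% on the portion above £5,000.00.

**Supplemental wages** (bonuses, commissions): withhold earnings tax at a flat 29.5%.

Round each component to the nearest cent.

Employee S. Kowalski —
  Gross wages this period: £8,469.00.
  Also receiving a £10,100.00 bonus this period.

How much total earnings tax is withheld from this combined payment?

£4,868.89

Earnings Tax: taxable = £8,469.00
  £814.00 + 31% × (£8,469.00 − £5,000.00) = £814.00 + 31% × £3,469.00 = £1,889.39
Supplemental (29.5% flat on bonus): 29.5% × £10,100.00 = £2,979.50
Total earnings tax: £1,889.39 + £2,979.50 = £4,868.89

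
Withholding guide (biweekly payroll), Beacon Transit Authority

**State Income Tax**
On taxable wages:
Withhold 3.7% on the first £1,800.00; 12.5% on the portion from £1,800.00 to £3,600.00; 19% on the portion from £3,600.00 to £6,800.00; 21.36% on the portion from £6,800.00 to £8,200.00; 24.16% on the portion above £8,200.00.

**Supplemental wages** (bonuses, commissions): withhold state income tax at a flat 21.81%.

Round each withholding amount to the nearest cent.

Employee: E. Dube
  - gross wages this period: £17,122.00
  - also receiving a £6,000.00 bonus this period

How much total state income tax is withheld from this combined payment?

State Income Tax: taxable = £17,122.00
  £1,198.64 + 24.16% × (£17,122.00 − £8,200.00) = £1,198.64 + 24.16% × £8,922.00 = £3,354.20
Supplemental (21.81% flat on bonus): 21.81% × £6,000.00 = £1,308.60
Total state income tax: £3,354.20 + £1,308.60 = £4,662.80

£4,662.80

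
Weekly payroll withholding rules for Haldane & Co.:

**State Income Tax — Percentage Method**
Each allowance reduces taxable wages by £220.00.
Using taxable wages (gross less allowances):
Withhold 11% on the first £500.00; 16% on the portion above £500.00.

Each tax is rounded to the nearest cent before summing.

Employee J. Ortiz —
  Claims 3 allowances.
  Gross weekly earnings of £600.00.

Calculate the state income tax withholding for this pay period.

£0.00

State Income Tax: taxable = £600.00 − 3×£220.00 = £-60.00
  Taxable ≤ 0 → £0.00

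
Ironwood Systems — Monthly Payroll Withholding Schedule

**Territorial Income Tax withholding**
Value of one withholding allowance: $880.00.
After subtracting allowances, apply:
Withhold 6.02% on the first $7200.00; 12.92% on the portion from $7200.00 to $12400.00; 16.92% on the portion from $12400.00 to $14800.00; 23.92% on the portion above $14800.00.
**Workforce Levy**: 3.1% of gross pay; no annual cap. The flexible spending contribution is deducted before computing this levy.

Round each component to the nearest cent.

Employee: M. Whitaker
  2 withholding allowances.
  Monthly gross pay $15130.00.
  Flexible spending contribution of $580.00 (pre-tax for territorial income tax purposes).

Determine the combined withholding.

$1622.32

Territorial Income Tax: taxable = $15130.00 − $580.00 − 2×$880.00 = $12790.00
  $1105.28 + 16.92% × ($12790.00 − $12400.00) = $1105.28 + 16.92% × $390.00 = $1171.27
Workforce Levy: 3.1% × $14550.00 = $451.05
Total: $1171.27 + $451.05 = $1622.32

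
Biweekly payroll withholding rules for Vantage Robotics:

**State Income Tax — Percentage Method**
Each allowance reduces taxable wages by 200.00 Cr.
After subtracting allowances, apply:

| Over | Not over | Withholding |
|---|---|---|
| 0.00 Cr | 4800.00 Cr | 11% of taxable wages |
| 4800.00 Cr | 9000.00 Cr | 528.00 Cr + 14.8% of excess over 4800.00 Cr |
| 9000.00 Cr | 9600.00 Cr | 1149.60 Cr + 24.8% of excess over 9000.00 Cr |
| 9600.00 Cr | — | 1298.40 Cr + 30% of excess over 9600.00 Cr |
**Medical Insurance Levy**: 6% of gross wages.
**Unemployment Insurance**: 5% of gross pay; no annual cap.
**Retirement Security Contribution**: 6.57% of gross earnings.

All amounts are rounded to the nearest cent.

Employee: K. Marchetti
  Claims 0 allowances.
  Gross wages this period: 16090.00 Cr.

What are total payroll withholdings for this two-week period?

6072.41 Cr

State Income Tax: taxable = 16090.00 Cr
  1298.40 Cr + 30% × (16090.00 Cr − 9600.00 Cr) = 1298.40 Cr + 30% × 6490.00 Cr = 3245.40 Cr
Medical Insurance Levy: 6% × 16090.00 Cr = 965.40 Cr
Unemployment Insurance: 5% × 16090.00 Cr = 804.50 Cr
Retirement Security Contribution: 6.57% × 16090.00 Cr = 1057.11 Cr
Total: 3245.40 Cr + 965.40 Cr + 804.50 Cr + 1057.11 Cr = 6072.41 Cr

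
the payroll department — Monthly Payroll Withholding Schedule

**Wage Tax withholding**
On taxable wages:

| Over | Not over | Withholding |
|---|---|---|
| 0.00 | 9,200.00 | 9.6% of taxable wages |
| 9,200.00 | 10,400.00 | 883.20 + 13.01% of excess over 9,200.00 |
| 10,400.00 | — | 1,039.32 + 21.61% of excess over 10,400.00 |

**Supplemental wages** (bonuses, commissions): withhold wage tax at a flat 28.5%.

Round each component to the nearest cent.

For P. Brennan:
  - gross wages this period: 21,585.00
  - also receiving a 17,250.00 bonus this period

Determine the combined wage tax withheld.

8,372.65

Wage Tax: taxable = 21,585.00
  1,039.32 + 21.61% × (21,585.00 − 10,400.00) = 1,039.32 + 21.61% × 11,185.00 = 3,456.40
Supplemental (28.5% flat on bonus): 28.5% × 17,250.00 = 4,916.25
Total wage tax: 3,456.40 + 4,916.25 = 8,372.65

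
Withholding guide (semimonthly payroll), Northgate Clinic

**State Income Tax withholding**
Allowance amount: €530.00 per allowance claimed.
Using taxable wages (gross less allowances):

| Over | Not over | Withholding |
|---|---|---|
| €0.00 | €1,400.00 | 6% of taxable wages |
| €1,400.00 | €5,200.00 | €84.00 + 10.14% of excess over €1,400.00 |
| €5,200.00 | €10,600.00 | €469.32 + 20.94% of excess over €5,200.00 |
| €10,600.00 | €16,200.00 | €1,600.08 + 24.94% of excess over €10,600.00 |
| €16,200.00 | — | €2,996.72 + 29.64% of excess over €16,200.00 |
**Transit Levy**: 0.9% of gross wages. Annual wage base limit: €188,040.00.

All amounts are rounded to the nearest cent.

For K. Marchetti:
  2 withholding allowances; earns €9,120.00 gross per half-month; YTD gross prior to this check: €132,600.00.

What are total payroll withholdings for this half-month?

State Income Tax: taxable = €9,120.00 − 2×€530.00 = €8,060.00
  €469.32 + 20.94% × (€8,060.00 − €5,200.00) = €469.32 + 20.94% × €2,860.00 = €1,068.20
Transit Levy: 0.9% × €9,120.00 = €82.08
Total: €1,068.20 + €82.08 = €1,150.28

€1,150.28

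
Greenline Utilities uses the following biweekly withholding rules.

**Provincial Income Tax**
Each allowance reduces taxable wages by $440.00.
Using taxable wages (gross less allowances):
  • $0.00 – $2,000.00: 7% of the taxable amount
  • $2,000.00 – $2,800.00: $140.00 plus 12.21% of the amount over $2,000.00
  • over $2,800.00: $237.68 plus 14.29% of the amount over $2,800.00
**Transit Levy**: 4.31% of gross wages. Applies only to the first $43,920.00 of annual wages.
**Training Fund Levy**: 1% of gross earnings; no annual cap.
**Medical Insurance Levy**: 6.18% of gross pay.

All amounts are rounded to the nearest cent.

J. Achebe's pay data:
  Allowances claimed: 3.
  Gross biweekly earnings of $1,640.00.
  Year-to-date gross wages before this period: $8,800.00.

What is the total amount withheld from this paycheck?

$210.83

Provincial Income Tax: taxable = $1,640.00 − 3×$440.00 = $320.00
  7% × $320.00 = $22.40
Transit Levy: 4.31% × $1,640.00 = $70.68
Training Fund Levy: 1% × $1,640.00 = $16.40
Medical Insurance Levy: 6.18% × $1,640.00 = $101.35
Total: $22.40 + $70.68 + $16.40 + $101.35 = $210.83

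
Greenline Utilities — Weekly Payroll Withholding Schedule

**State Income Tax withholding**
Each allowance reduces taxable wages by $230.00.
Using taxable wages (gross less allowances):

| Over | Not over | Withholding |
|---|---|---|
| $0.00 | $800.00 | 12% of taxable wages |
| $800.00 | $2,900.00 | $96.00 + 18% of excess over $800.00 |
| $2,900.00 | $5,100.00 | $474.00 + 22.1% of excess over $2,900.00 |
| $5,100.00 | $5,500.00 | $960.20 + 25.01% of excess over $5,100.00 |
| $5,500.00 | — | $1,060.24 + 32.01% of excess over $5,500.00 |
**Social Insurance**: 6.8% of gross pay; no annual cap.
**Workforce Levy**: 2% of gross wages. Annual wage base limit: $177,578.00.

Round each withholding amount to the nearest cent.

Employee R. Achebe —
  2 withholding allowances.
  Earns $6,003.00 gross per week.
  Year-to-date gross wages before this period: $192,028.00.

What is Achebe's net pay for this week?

$4,520.80

State Income Tax: taxable = $6,003.00 − 2×$230.00 = $5,543.00
  $1,060.24 + 32.01% × ($5,543.00 − $5,500.00) = $1,060.24 + 32.01% × $43.00 = $1,074.00
Social Insurance: 6.8% × $6,003.00 = $408.20
Workforce Levy: YTD $192,028.00 ≥ cap $177,578.00 → $0.00
Total withheld: $1,074.00 + $408.20 + $0.00 = $1,482.20
Net pay: $6,003.00 − $1,482.20 = $4,520.80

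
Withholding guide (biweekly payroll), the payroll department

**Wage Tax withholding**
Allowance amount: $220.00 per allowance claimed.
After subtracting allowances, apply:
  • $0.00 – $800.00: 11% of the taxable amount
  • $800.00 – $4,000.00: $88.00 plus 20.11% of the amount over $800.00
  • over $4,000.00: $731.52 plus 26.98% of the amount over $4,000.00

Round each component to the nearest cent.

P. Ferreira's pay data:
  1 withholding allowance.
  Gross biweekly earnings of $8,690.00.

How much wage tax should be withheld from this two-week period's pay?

Wage Tax: taxable = $8,690.00 − 1×$220.00 = $8,470.00
  $731.52 + 26.98% × ($8,470.00 − $4,000.00) = $731.52 + 26.98% × $4,470.00 = $1,937.53

$1,937.53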